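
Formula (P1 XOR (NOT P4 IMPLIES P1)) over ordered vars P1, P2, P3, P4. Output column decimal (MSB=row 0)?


Formula: (P1 XOR (NOT P4 IMPLIES P1)) over P1, P2, P3, P4 (16 rows)
Evaluate each row (bits = P1,P2,P3,P4, MSB first):
  row 0 [0000]: (0 XOR (NOT 0 IMPLIES 0)) -> 0
  row 1 [0001]: (0 XOR (NOT 1 IMPLIES 0)) -> 1
  row 2 [0010]: (0 XOR (NOT 0 IMPLIES 0)) -> 0
  row 3 [0011]: (0 XOR (NOT 1 IMPLIES 0)) -> 1
  row 4 [0100]: (0 XOR (NOT 0 IMPLIES 0)) -> 0
  row 5 [0101]: (0 XOR (NOT 1 IMPLIES 0)) -> 1
  row 6 [0110]: (0 XOR (NOT 0 IMPLIES 0)) -> 0
  row 7 [0111]: (0 XOR (NOT 1 IMPLIES 0)) -> 1
  row 8 [1000]: (1 XOR (NOT 0 IMPLIES 1)) -> 0
  row 9 [1001]: (1 XOR (NOT 1 IMPLIES 1)) -> 0
  row 10 [1010]: (1 XOR (NOT 0 IMPLIES 1)) -> 0
  row 11 [1011]: (1 XOR (NOT 1 IMPLIES 1)) -> 0
  row 12 [1100]: (1 XOR (NOT 0 IMPLIES 1)) -> 0
  row 13 [1101]: (1 XOR (NOT 1 IMPLIES 1)) -> 0
  row 14 [1110]: (1 XOR (NOT 0 IMPLIES 1)) -> 0
  row 15 [1111]: (1 XOR (NOT 1 IMPLIES 1)) -> 0
Full result column, 4 rows per line (P1,P2 fixed per line; P3,P4 runs 00..11 left to right):
  rows 0-3 [P1,P2=00]: 0101  = hex 5
  rows 4-7 [P1,P2=01]: 0101  = hex 5
  rows 8-11 [P1,P2=10]: 0000  = hex 0
  rows 12-15 [P1,P2=11]: 0000  = hex 0
Output column (row 0 .. row 15) = 0101010100000000
Output column grouped in 4s = 0101 0101 0000 0000 = 0x5500
Convert to decimal digit by digit (value = value*16 + digit):
  5 -> 5
  5*16 + 5 = 85
  85*16 + 0 = 1360
  1360*16 + 0 = 21760
Decimal = 21760

21760


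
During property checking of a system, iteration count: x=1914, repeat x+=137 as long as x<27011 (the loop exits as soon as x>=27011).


Step 1: x goes from 1914 toward 27011 by 137; the body runs while x<27011, so iterations = ceil((bound-start)/step)
Step 2: Distance=25097
Step 3: ceil(25097/137)=184

184


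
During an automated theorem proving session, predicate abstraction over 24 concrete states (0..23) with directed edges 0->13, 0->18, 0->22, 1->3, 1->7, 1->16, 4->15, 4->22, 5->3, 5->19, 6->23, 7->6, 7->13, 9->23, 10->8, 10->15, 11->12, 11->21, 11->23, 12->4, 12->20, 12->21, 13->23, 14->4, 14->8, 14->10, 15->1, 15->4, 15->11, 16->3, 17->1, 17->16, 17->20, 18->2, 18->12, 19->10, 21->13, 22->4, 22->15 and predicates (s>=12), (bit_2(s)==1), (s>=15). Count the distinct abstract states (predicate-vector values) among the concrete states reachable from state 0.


BFS from 0:
Concrete reachable: {0, 1, 2, 3, 4, 6, 7, 11, 12, 13, 15, 16, 18, 20, 21, 22, 23}
Abstract via predicates (s>=12), (bit_2(s)==1), (s>=15):
  (0,0,0) <- {0, 1, 2, 3, 11}
  (0,1,0) <- {4, 6, 7}
  (1,0,1) <- {16, 18}
  (1,1,0) <- {12, 13}
  (1,1,1) <- {15, 20, 21, 22, 23}
Distinct abstract states = 5

5


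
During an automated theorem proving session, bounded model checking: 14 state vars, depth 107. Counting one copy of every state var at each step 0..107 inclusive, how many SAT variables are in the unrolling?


BMC unrolls to depth k, creating one copy of each state var for steps 0..k.
Step count = 107 + 1 = 108 (steps 0 through 107)
Vars per step = 14
Total = 14 * 108 = 1512

1512


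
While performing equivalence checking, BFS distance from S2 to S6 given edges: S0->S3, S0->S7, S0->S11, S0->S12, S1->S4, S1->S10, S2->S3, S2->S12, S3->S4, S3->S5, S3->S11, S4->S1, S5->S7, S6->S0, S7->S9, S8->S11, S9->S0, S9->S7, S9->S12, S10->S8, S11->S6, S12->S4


BFS layer-by-layer from S2:
  dist 0: {S2}
  dist 1: {S3, S12}
  dist 2: {S4, S5, S11}
  dist 3: {S1, S6, S7}
  -> S6 reached at distance 3
Shortest path length = 3

3


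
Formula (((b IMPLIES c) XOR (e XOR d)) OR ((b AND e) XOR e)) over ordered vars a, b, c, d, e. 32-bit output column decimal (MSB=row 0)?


Formula: (((b IMPLIES c) XOR (e XOR d)) OR ((b AND e) XOR e)) over a, b, c, d, e (32 rows)
Evaluate each row (bits = a,b,c,d,e, MSB first):
  row 0 [00000]: (((0 IMPLIES 0) XOR (0 XOR 0)) OR ((0 AND 0) XOR 0)) -> 1
  row 1 [00001]: (((0 IMPLIES 0) XOR (1 XOR 0)) OR ((0 AND 1) XOR 1)) -> 1
  row 2 [00010]: (((0 IMPLIES 0) XOR (0 XOR 1)) OR ((0 AND 0) XOR 0)) -> 0
  row 3 [00011]: (((0 IMPLIES 0) XOR (1 XOR 1)) OR ((0 AND 1) XOR 1)) -> 1
  row 4 [00100]: (((0 IMPLIES 1) XOR (0 XOR 0)) OR ((0 AND 0) XOR 0)) -> 1
  row 5 [00101]: (((0 IMPLIES 1) XOR (1 XOR 0)) OR ((0 AND 1) XOR 1)) -> 1
  row 6 [00110]: (((0 IMPLIES 1) XOR (0 XOR 1)) OR ((0 AND 0) XOR 0)) -> 0
  row 7 [00111]: (((0 IMPLIES 1) XOR (1 XOR 1)) OR ((0 AND 1) XOR 1)) -> 1
  row 8 [01000]: (((1 IMPLIES 0) XOR (0 XOR 0)) OR ((1 AND 0) XOR 0)) -> 0
  row 9 [01001]: (((1 IMPLIES 0) XOR (1 XOR 0)) OR ((1 AND 1) XOR 1)) -> 1
  row 10 [01010]: (((1 IMPLIES 0) XOR (0 XOR 1)) OR ((1 AND 0) XOR 0)) -> 1
  row 11 [01011]: (((1 IMPLIES 0) XOR (1 XOR 1)) OR ((1 AND 1) XOR 1)) -> 0
  row 12 [01100]: (((1 IMPLIES 1) XOR (0 XOR 0)) OR ((1 AND 0) XOR 0)) -> 1
  row 13 [01101]: (((1 IMPLIES 1) XOR (1 XOR 0)) OR ((1 AND 1) XOR 1)) -> 0
  row 14 [01110]: (((1 IMPLIES 1) XOR (0 XOR 1)) OR ((1 AND 0) XOR 0)) -> 0
  row 15 [01111]: (((1 IMPLIES 1) XOR (1 XOR 1)) OR ((1 AND 1) XOR 1)) -> 1
  row 16 [10000]: (((0 IMPLIES 0) XOR (0 XOR 0)) OR ((0 AND 0) XOR 0)) -> 1
  row 17 [10001]: (((0 IMPLIES 0) XOR (1 XOR 0)) OR ((0 AND 1) XOR 1)) -> 1
  row 18 [10010]: (((0 IMPLIES 0) XOR (0 XOR 1)) OR ((0 AND 0) XOR 0)) -> 0
  row 19 [10011]: (((0 IMPLIES 0) XOR (1 XOR 1)) OR ((0 AND 1) XOR 1)) -> 1
  row 20 [10100]: (((0 IMPLIES 1) XOR (0 XOR 0)) OR ((0 AND 0) XOR 0)) -> 1
  row 21 [10101]: (((0 IMPLIES 1) XOR (1 XOR 0)) OR ((0 AND 1) XOR 1)) -> 1
  row 22 [10110]: (((0 IMPLIES 1) XOR (0 XOR 1)) OR ((0 AND 0) XOR 0)) -> 0
  row 23 [10111]: (((0 IMPLIES 1) XOR (1 XOR 1)) OR ((0 AND 1) XOR 1)) -> 1
  row 24 [11000]: (((1 IMPLIES 0) XOR (0 XOR 0)) OR ((1 AND 0) XOR 0)) -> 0
  row 25 [11001]: (((1 IMPLIES 0) XOR (1 XOR 0)) OR ((1 AND 1) XOR 1)) -> 1
  row 26 [11010]: (((1 IMPLIES 0) XOR (0 XOR 1)) OR ((1 AND 0) XOR 0)) -> 1
  row 27 [11011]: (((1 IMPLIES 0) XOR (1 XOR 1)) OR ((1 AND 1) XOR 1)) -> 0
  row 28 [11100]: (((1 IMPLIES 1) XOR (0 XOR 0)) OR ((1 AND 0) XOR 0)) -> 1
  row 29 [11101]: (((1 IMPLIES 1) XOR (1 XOR 0)) OR ((1 AND 1) XOR 1)) -> 0
  row 30 [11110]: (((1 IMPLIES 1) XOR (0 XOR 1)) OR ((1 AND 0) XOR 0)) -> 0
  row 31 [11111]: (((1 IMPLIES 1) XOR (1 XOR 1)) OR ((1 AND 1) XOR 1)) -> 1
Full result column, 4 rows per line (a,b,c fixed per line; d,e runs 00..11 left to right):
  rows 0-3 [a,b,c=000]: 1101  = hex D
  rows 4-7 [a,b,c=001]: 1101  = hex D
  rows 8-11 [a,b,c=010]: 0110  = hex 6
  rows 12-15 [a,b,c=011]: 1001  = hex 9
  rows 16-19 [a,b,c=100]: 1101  = hex D
  rows 20-23 [a,b,c=101]: 1101  = hex D
  rows 24-27 [a,b,c=110]: 0110  = hex 6
  rows 28-31 [a,b,c=111]: 1001  = hex 9
Output column (row 0 .. row 31) = 11011101011010011101110101101001
Output column grouped in 4s = 1101 1101 0110 1001 1101 1101 0110 1001 = 0xDD69DD69
Convert to decimal digit by digit (value = value*16 + digit):
  D -> 13
  13*16 + 13 (D) = 221
  221*16 + 6 = 3542
  3542*16 + 9 = 56681
  56681*16 + 13 (D) = 906909
  906909*16 + 13 (D) = 14510557
  14510557*16 + 6 = 232168918
  232168918*16 + 9 = 3714702697
Decimal = 3714702697

3714702697


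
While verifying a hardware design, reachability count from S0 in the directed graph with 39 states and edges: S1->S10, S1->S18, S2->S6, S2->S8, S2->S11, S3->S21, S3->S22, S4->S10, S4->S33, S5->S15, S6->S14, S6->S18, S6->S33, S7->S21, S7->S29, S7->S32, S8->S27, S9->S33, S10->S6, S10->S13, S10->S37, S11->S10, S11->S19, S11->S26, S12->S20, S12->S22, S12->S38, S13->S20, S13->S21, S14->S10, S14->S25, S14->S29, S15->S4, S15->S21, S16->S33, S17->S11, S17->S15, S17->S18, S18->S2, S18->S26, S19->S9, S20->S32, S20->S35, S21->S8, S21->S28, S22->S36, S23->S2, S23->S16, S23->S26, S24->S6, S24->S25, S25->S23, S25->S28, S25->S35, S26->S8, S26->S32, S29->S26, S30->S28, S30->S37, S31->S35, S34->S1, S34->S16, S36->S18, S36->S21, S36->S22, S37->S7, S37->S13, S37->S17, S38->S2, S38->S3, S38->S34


BFS from S0:
  layer 0: {S0}
Reachable set: {S0}
Count = 1

1


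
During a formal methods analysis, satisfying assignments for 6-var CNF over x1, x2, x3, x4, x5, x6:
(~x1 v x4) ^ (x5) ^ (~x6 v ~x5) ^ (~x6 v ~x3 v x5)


CNF with 4 clauses over 6 vars (64 assignments).
An assignment satisfies CNF iff every clause has >=1 true literal.
Check each row (bits = x1,x2,x3,x4,x5,x6; clause T/F shown):
  row 0 [000000]: clauses=TFTT -> 0
  row 1 [000001]: clauses=TFTT -> 0
  row 2 [000010]: clauses=TTTT -> 1
  row 3 [000011]: clauses=TTFT -> 0
  row 4 [000100]: clauses=TFTT -> 0
  (every remaining row is evaluated the same way; all 64 results are listed next)
Full result column, 8 rows per line (x1,x2,x3 fixed per line; x4,x5,x6 runs 000..111 left to right):
  rows 0-7 [x1,x2,x3=000]: 00100010  (ones: 2)
  rows 8-15 [x1,x2,x3=001]: 00100010  (ones: 2)
  rows 16-23 [x1,x2,x3=010]: 00100010  (ones: 2)
  rows 24-31 [x1,x2,x3=011]: 00100010  (ones: 2)
  rows 32-39 [x1,x2,x3=100]: 00000010  (ones: 1)
  rows 40-47 [x1,x2,x3=101]: 00000010  (ones: 1)
  rows 48-55 [x1,x2,x3=110]: 00000010  (ones: 1)
  rows 56-63 [x1,x2,x3=111]: 00000010  (ones: 1)
Satisfying assignments = 2+2+2+2+1+1+1+1 = 12

12


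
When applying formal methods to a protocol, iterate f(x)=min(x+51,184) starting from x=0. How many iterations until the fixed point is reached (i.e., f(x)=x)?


Step 1: x=0, cap=184, increment=51
Step 2: x grows by 51 each step until capped at 184; fixed point is x=184
Step 3: iterations = ceil(184/51) = 4

4


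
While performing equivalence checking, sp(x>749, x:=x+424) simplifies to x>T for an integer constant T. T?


Formula: sp(P, x:=E) = exists old_x. (x = E[old_x/x]) AND P[old_x/x] (old_x is the value of x before the assignment; eliminate old_x by solving x = E[old_x/x] for old_x)
Step 1: Precondition P: x>749, i.e. old_x > 749
Step 2: Assignment gives x = old_x + 424, so old_x = x - 424
Step 3: Substitute into P: x - 424 > 749
Step 4: Simplify: x > 749+424 = 1173

1173


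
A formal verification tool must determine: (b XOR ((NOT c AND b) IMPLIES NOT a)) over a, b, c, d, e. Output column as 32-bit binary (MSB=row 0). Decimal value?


Formula: (b XOR ((NOT c AND b) IMPLIES NOT a)) over a, b, c, d, e (32 rows)
Evaluate each row (bits = a,b,c,d,e, MSB first):
  row 0 [00000]: (0 XOR ((NOT 0 AND 0) IMPLIES NOT 0)) -> 1
  row 1 [00001]: (0 XOR ((NOT 0 AND 0) IMPLIES NOT 0)) -> 1
  row 2 [00010]: (0 XOR ((NOT 0 AND 0) IMPLIES NOT 0)) -> 1
  row 3 [00011]: (0 XOR ((NOT 0 AND 0) IMPLIES NOT 0)) -> 1
  row 4 [00100]: (0 XOR ((NOT 1 AND 0) IMPLIES NOT 0)) -> 1
  row 5 [00101]: (0 XOR ((NOT 1 AND 0) IMPLIES NOT 0)) -> 1
  row 6 [00110]: (0 XOR ((NOT 1 AND 0) IMPLIES NOT 0)) -> 1
  row 7 [00111]: (0 XOR ((NOT 1 AND 0) IMPLIES NOT 0)) -> 1
  row 8 [01000]: (1 XOR ((NOT 0 AND 1) IMPLIES NOT 0)) -> 0
  row 9 [01001]: (1 XOR ((NOT 0 AND 1) IMPLIES NOT 0)) -> 0
  row 10 [01010]: (1 XOR ((NOT 0 AND 1) IMPLIES NOT 0)) -> 0
  row 11 [01011]: (1 XOR ((NOT 0 AND 1) IMPLIES NOT 0)) -> 0
  row 12 [01100]: (1 XOR ((NOT 1 AND 1) IMPLIES NOT 0)) -> 0
  row 13 [01101]: (1 XOR ((NOT 1 AND 1) IMPLIES NOT 0)) -> 0
  row 14 [01110]: (1 XOR ((NOT 1 AND 1) IMPLIES NOT 0)) -> 0
  row 15 [01111]: (1 XOR ((NOT 1 AND 1) IMPLIES NOT 0)) -> 0
  row 16 [10000]: (0 XOR ((NOT 0 AND 0) IMPLIES NOT 1)) -> 1
  row 17 [10001]: (0 XOR ((NOT 0 AND 0) IMPLIES NOT 1)) -> 1
  row 18 [10010]: (0 XOR ((NOT 0 AND 0) IMPLIES NOT 1)) -> 1
  row 19 [10011]: (0 XOR ((NOT 0 AND 0) IMPLIES NOT 1)) -> 1
  row 20 [10100]: (0 XOR ((NOT 1 AND 0) IMPLIES NOT 1)) -> 1
  row 21 [10101]: (0 XOR ((NOT 1 AND 0) IMPLIES NOT 1)) -> 1
  row 22 [10110]: (0 XOR ((NOT 1 AND 0) IMPLIES NOT 1)) -> 1
  row 23 [10111]: (0 XOR ((NOT 1 AND 0) IMPLIES NOT 1)) -> 1
  row 24 [11000]: (1 XOR ((NOT 0 AND 1) IMPLIES NOT 1)) -> 1
  row 25 [11001]: (1 XOR ((NOT 0 AND 1) IMPLIES NOT 1)) -> 1
  row 26 [11010]: (1 XOR ((NOT 0 AND 1) IMPLIES NOT 1)) -> 1
  row 27 [11011]: (1 XOR ((NOT 0 AND 1) IMPLIES NOT 1)) -> 1
  row 28 [11100]: (1 XOR ((NOT 1 AND 1) IMPLIES NOT 1)) -> 0
  row 29 [11101]: (1 XOR ((NOT 1 AND 1) IMPLIES NOT 1)) -> 0
  row 30 [11110]: (1 XOR ((NOT 1 AND 1) IMPLIES NOT 1)) -> 0
  row 31 [11111]: (1 XOR ((NOT 1 AND 1) IMPLIES NOT 1)) -> 0
Full result column, 4 rows per line (a,b,c fixed per line; d,e runs 00..11 left to right):
  rows 0-3 [a,b,c=000]: 1111  = hex F
  rows 4-7 [a,b,c=001]: 1111  = hex F
  rows 8-11 [a,b,c=010]: 0000  = hex 0
  rows 12-15 [a,b,c=011]: 0000  = hex 0
  rows 16-19 [a,b,c=100]: 1111  = hex F
  rows 20-23 [a,b,c=101]: 1111  = hex F
  rows 24-27 [a,b,c=110]: 1111  = hex F
  rows 28-31 [a,b,c=111]: 0000  = hex 0
Output column (row 0 .. row 31) = 11111111000000001111111111110000
Output column grouped in 4s = 1111 1111 0000 0000 1111 1111 1111 0000 = 0xFF00FFF0
Convert to decimal digit by digit (value = value*16 + digit):
  F -> 15
  15*16 + 15 (F) = 255
  255*16 + 0 = 4080
  4080*16 + 0 = 65280
  65280*16 + 15 (F) = 1044495
  1044495*16 + 15 (F) = 16711935
  16711935*16 + 15 (F) = 267390975
  267390975*16 + 0 = 4278255600
Decimal = 4278255600

4278255600


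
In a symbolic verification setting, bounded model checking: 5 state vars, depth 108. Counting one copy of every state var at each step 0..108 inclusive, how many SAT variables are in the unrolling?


BMC unrolls to depth k, creating one copy of each state var for steps 0..k.
Step count = 108 + 1 = 109 (steps 0 through 108)
Vars per step = 5
Total = 5 * 109 = 545

545


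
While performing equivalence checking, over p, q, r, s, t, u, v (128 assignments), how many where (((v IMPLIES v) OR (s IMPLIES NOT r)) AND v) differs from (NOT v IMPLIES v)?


F1 = (((v IMPLIES v) OR (s IMPLIES NOT r)) AND v)
F2 = (NOT v IMPLIES v)
Evaluate both on each of 128 rows (bits = p,q,r,s,t,u,v):
  row 0 [0000000]: F1=0 F2=0 -> 0
  row 1 [0000001]: F1=1 F2=1 -> 0
  row 2 [0000010]: F1=0 F2=0 -> 0
  row 3 [0000011]: F1=1 F2=1 -> 0
  row 4 [0000100]: F1=0 F2=0 -> 0
  (every remaining row is evaluated the same way; all 128 results are listed next)
Full result column, 8 rows per line (p,q,r,s fixed per line; t,u,v runs 000..111 left to right):
  rows 0-7 [p,q,r,s=0000]: 00000000  (ones: 0)
  rows 8-15 [p,q,r,s=0001]: 00000000  (ones: 0)
  rows 16-23 [p,q,r,s=0010]: 00000000  (ones: 0)
  rows 24-31 [p,q,r,s=0011]: 00000000  (ones: 0)
  rows 32-39 [p,q,r,s=0100]: 00000000  (ones: 0)
  rows 40-47 [p,q,r,s=0101]: 00000000  (ones: 0)
  rows 48-55 [p,q,r,s=0110]: 00000000  (ones: 0)
  rows 56-63 [p,q,r,s=0111]: 00000000  (ones: 0)
  rows 64-71 [p,q,r,s=1000]: 00000000  (ones: 0)
  rows 72-79 [p,q,r,s=1001]: 00000000  (ones: 0)
  rows 80-87 [p,q,r,s=1010]: 00000000  (ones: 0)
  rows 88-95 [p,q,r,s=1011]: 00000000  (ones: 0)
  rows 96-103 [p,q,r,s=1100]: 00000000  (ones: 0)
  rows 104-111 [p,q,r,s=1101]: 00000000  (ones: 0)
  rows 112-119 [p,q,r,s=1110]: 00000000  (ones: 0)
  rows 120-127 [p,q,r,s=1111]: 00000000  (ones: 0)
Disagreements = 0+0+0+0+0+0+0+0+0+0+0+0+0+0+0+0 = 0

0


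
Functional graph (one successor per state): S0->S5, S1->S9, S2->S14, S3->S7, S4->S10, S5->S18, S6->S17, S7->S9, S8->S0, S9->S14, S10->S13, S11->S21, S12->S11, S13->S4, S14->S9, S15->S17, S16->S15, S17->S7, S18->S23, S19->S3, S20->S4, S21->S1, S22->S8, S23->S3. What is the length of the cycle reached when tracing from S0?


Trace from S0 until a state repeats:
  S0 -> S5 -> S18 -> S23 -> S3 -> S7 -> S9 -> S14 -> S9
S9 first seen at step 6, revisited at step 8.
Cycle length = 8 - 6 = 2

2


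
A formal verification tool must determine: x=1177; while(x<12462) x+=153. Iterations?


Step 1: x goes from 1177 toward 12462 by 153; the body runs while x<12462, so iterations = ceil((bound-start)/step)
Step 2: Distance=11285
Step 3: ceil(11285/153)=74

74


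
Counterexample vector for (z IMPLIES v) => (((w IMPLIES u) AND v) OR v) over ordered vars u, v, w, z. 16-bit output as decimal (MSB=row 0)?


F1 = (z IMPLIES v)
F2 = (((w IMPLIES u) AND v) OR v)
Counterexample to F1=>F2 is where F1=1 and F2=0.
Evaluate each row (bits = u,v,w,z, MSB first):
  row 0 [0000]: F1=1 F2=0 -> F1&~F2 -> 1
  row 1 [0001]: F1=0 F2=0 -> F1&~F2 -> 0
  row 2 [0010]: F1=1 F2=0 -> F1&~F2 -> 1
  row 3 [0011]: F1=0 F2=0 -> F1&~F2 -> 0
  row 4 [0100]: F1=1 F2=1 -> F1&~F2 -> 0
  row 5 [0101]: F1=1 F2=1 -> F1&~F2 -> 0
  row 6 [0110]: F1=1 F2=1 -> F1&~F2 -> 0
  row 7 [0111]: F1=1 F2=1 -> F1&~F2 -> 0
  row 8 [1000]: F1=1 F2=0 -> F1&~F2 -> 1
  row 9 [1001]: F1=0 F2=0 -> F1&~F2 -> 0
  row 10 [1010]: F1=1 F2=0 -> F1&~F2 -> 1
  row 11 [1011]: F1=0 F2=0 -> F1&~F2 -> 0
  row 12 [1100]: F1=1 F2=1 -> F1&~F2 -> 0
  row 13 [1101]: F1=1 F2=1 -> F1&~F2 -> 0
  row 14 [1110]: F1=1 F2=1 -> F1&~F2 -> 0
  row 15 [1111]: F1=1 F2=1 -> F1&~F2 -> 0
Full result column, 4 rows per line (u,v fixed per line; w,z runs 00..11 left to right):
  rows 0-3 [u,v=00]: 1010  = hex A
  rows 4-7 [u,v=01]: 0000  = hex 0
  rows 8-11 [u,v=10]: 1010  = hex A
  rows 12-15 [u,v=11]: 0000  = hex 0
Counterexample vector (row 0 .. row 15) = 1010000010100000
Output column grouped in 4s = 1010 0000 1010 0000 = 0xA0A0
Convert to decimal digit by digit (value = value*16 + digit):
  A -> 10
  10*16 + 0 = 160
  160*16 + 10 (A) = 2570
  2570*16 + 0 = 41120
Decimal = 41120

41120


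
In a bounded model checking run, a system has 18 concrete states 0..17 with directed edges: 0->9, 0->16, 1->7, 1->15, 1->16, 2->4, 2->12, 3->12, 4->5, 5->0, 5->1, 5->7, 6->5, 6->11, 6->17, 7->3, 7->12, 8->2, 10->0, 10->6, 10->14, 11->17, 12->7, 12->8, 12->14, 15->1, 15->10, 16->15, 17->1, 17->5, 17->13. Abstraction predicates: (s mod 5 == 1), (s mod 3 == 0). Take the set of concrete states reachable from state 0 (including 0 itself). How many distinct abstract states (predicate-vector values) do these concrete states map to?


BFS from 0:
Concrete reachable: {0, 1, 2, 3, 4, 5, 6, 7, 8, 9, 10, 11, 12, 13, 14, 15, 16, 17}
Abstract via predicates (s mod 5 == 1), (s mod 3 == 0):
  (0,0) <- {2, 4, 5, 7, 8, 10, 13, 14, 17}
  (0,1) <- {0, 3, 9, 12, 15}
  (1,0) <- {1, 11, 16}
  (1,1) <- {6}
Distinct abstract states = 4

4


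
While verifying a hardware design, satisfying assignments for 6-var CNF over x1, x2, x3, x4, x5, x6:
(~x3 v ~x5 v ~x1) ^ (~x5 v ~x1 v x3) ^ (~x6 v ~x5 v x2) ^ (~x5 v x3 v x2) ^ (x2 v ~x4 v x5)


CNF with 5 clauses over 6 vars (64 assignments).
An assignment satisfies CNF iff every clause has >=1 true literal.
Check each row (bits = x1,x2,x3,x4,x5,x6; clause T/F shown):
  row 0 [000000]: clauses=TTTTT -> 1
  row 1 [000001]: clauses=TTTTT -> 1
  row 2 [000010]: clauses=TTTFT -> 0
  row 3 [000011]: clauses=TTFFT -> 0
  row 4 [000100]: clauses=TTTTF -> 0
  (every remaining row is evaluated the same way; all 64 results are listed next)
Full result column, 8 rows per line (x1,x2,x3 fixed per line; x4,x5,x6 runs 000..111 left to right):
  rows 0-7 [x1,x2,x3=000]: 11000000  (ones: 2)
  rows 8-15 [x1,x2,x3=001]: 11100010  (ones: 4)
  rows 16-23 [x1,x2,x3=010]: 11111111  (ones: 8)
  rows 24-31 [x1,x2,x3=011]: 11111111  (ones: 8)
  rows 32-39 [x1,x2,x3=100]: 11000000  (ones: 2)
  rows 40-47 [x1,x2,x3=101]: 11000000  (ones: 2)
  rows 48-55 [x1,x2,x3=110]: 11001100  (ones: 4)
  rows 56-63 [x1,x2,x3=111]: 11001100  (ones: 4)
Satisfying assignments = 2+4+8+8+2+2+4+4 = 34

34


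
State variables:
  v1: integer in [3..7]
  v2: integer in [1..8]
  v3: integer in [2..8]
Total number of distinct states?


State space = product of domain sizes of all variables.
Domain sizes:
  v1 (integer in [3..7]): 5
  v2 (integer in [1..8]): 8
  v3 (integer in [2..8]): 7
Product = 5 * 8 * 7 = 280

280


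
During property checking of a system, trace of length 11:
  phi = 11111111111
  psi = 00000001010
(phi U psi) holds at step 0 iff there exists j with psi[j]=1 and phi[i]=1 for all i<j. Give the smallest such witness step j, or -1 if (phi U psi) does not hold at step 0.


(phi U psi) at 0: need smallest j with psi[j]=1 and phi[i]=1 for all i in [0,j).
Scan from step 0:
  step 0: phi=1, psi=0 -> continue
  step 1: phi=1, psi=0 -> continue
  step 2: phi=1, psi=0 -> continue
  step 3: phi=1, psi=0 -> continue
  step 7: psi=1 and phi held for [0,7) -> witness found
Witness step = 7

7


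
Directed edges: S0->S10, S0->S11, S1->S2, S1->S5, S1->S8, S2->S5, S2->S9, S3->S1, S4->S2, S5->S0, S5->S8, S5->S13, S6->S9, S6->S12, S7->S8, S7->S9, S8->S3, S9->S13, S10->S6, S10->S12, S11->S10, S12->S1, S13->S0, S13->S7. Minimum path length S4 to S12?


BFS layer-by-layer from S4:
  dist 0: {S4}
  dist 1: {S2}
  dist 2: {S5, S9}
  dist 3: {S0, S8, S13}
  dist 4: {S3, S7, S10, S11}
  dist 5: {S1, S6, S12}
  -> S12 reached at distance 5
Shortest path length = 5

5


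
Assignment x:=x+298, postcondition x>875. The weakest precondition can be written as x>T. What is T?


Formula: wp(x:=E, P) = P[E/x] (substitute E for x in postcondition)
Step 1: Postcondition: x>875
Step 2: Substitute x+298 for x: x+298>875
Step 3: Solve for x: x > 875-298 = 577

577


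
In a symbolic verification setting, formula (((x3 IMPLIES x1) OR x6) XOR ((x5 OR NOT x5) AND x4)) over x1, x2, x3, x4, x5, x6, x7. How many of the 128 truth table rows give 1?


Formula: (((x3 IMPLIES x1) OR x6) XOR ((x5 OR NOT x5) AND x4)) over 7 vars (128 rows)
Evaluate each row (x1, x2, x3, x4, x5, x6, x7 as bits, MSB first):
  row 0 [0000000]: (((0 IMPLIES 0) OR 0) XOR ((0 OR NOT 0) AND 0)) -> 1
  row 1 [0000001]: (((0 IMPLIES 0) OR 0) XOR ((0 OR NOT 0) AND 0)) -> 1
  row 2 [0000010]: (((0 IMPLIES 0) OR 1) XOR ((0 OR NOT 0) AND 0)) -> 1
  row 3 [0000011]: (((0 IMPLIES 0) OR 1) XOR ((0 OR NOT 0) AND 0)) -> 1
  row 4 [0000100]: (((0 IMPLIES 0) OR 0) XOR ((1 OR NOT 1) AND 0)) -> 1
  (every remaining row is evaluated the same way; all 128 results are listed next)
Full result column, 8 rows per line (x1,x2,x3,x4 fixed per line; x5,x6,x7 runs 000..111 left to right):
  rows 0-7 [x1,x2,x3,x4=0000]: 11111111  (ones: 8)
  rows 8-15 [x1,x2,x3,x4=0001]: 00000000  (ones: 0)
  rows 16-23 [x1,x2,x3,x4=0010]: 00110011  (ones: 4)
  rows 24-31 [x1,x2,x3,x4=0011]: 11001100  (ones: 4)
  rows 32-39 [x1,x2,x3,x4=0100]: 11111111  (ones: 8)
  rows 40-47 [x1,x2,x3,x4=0101]: 00000000  (ones: 0)
  rows 48-55 [x1,x2,x3,x4=0110]: 00110011  (ones: 4)
  rows 56-63 [x1,x2,x3,x4=0111]: 11001100  (ones: 4)
  rows 64-71 [x1,x2,x3,x4=1000]: 11111111  (ones: 8)
  rows 72-79 [x1,x2,x3,x4=1001]: 00000000  (ones: 0)
  rows 80-87 [x1,x2,x3,x4=1010]: 11111111  (ones: 8)
  rows 88-95 [x1,x2,x3,x4=1011]: 00000000  (ones: 0)
  rows 96-103 [x1,x2,x3,x4=1100]: 11111111  (ones: 8)
  rows 104-111 [x1,x2,x3,x4=1101]: 00000000  (ones: 0)
  rows 112-119 [x1,x2,x3,x4=1110]: 11111111  (ones: 8)
  rows 120-127 [x1,x2,x3,x4=1111]: 00000000  (ones: 0)
Count of 1-rows = 8+0+4+4+8+0+4+4+8+0+8+0+8+0+8+0 = 64

64


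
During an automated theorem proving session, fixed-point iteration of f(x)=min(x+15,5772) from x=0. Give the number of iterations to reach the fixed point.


Step 1: x=0, cap=5772, increment=15
Step 2: x grows by 15 each step until capped at 5772; fixed point is x=5772
Step 3: iterations = ceil(5772/15) = 385

385


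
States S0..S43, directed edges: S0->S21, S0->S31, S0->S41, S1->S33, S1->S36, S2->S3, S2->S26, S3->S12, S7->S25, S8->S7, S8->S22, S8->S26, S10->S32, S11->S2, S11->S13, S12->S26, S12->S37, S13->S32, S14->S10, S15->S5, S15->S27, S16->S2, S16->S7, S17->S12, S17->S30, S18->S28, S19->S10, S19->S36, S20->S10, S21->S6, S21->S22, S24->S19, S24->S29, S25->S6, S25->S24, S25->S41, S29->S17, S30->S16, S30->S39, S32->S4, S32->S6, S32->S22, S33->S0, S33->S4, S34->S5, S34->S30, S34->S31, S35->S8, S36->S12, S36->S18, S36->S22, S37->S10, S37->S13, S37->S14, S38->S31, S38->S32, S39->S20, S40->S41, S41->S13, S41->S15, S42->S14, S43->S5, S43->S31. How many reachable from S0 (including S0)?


BFS from S0:
  layer 0: {S0}
  layer 1: {S21, S31, S41}
  layer 2: {S6, S13, S15, S22}
  layer 3: {S5, S27, S32}
  layer 4: {S4}
Reachable set: {S0, S4, S5, S6, S13, S15, S21, S22, S27, S31, S32, S41}
Count = 12

12


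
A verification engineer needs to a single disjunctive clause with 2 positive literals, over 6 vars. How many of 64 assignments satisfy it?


Step 1: Total=2^6=64
Step 2: Unsat when all 2 false: 2^4=16
Step 3: Sat=64-16=48

48


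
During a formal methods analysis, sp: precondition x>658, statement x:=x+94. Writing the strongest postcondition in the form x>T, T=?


Formula: sp(P, x:=E) = exists old_x. (x = E[old_x/x]) AND P[old_x/x] (old_x is the value of x before the assignment; eliminate old_x by solving x = E[old_x/x] for old_x)
Step 1: Precondition P: x>658, i.e. old_x > 658
Step 2: Assignment gives x = old_x + 94, so old_x = x - 94
Step 3: Substitute into P: x - 94 > 658
Step 4: Simplify: x > 658+94 = 752

752


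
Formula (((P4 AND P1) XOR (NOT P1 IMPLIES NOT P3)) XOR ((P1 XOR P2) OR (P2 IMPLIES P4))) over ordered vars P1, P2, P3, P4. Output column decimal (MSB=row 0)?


Formula: (((P4 AND P1) XOR (NOT P1 IMPLIES NOT P3)) XOR ((P1 XOR P2) OR (P2 IMPLIES P4))) over P1, P2, P3, P4 (16 rows)
Evaluate each row (bits = P1,P2,P3,P4, MSB first):
  row 0 [0000]: (((0 AND 0) XOR (NOT 0 IMPLIES NOT 0)) XOR ((0 XOR 0) OR (0 IMPLIES 0))) -> 0
  row 1 [0001]: (((1 AND 0) XOR (NOT 0 IMPLIES NOT 0)) XOR ((0 XOR 0) OR (0 IMPLIES 1))) -> 0
  row 2 [0010]: (((0 AND 0) XOR (NOT 0 IMPLIES NOT 1)) XOR ((0 XOR 0) OR (0 IMPLIES 0))) -> 1
  row 3 [0011]: (((1 AND 0) XOR (NOT 0 IMPLIES NOT 1)) XOR ((0 XOR 0) OR (0 IMPLIES 1))) -> 1
  row 4 [0100]: (((0 AND 0) XOR (NOT 0 IMPLIES NOT 0)) XOR ((0 XOR 1) OR (1 IMPLIES 0))) -> 0
  row 5 [0101]: (((1 AND 0) XOR (NOT 0 IMPLIES NOT 0)) XOR ((0 XOR 1) OR (1 IMPLIES 1))) -> 0
  row 6 [0110]: (((0 AND 0) XOR (NOT 0 IMPLIES NOT 1)) XOR ((0 XOR 1) OR (1 IMPLIES 0))) -> 1
  row 7 [0111]: (((1 AND 0) XOR (NOT 0 IMPLIES NOT 1)) XOR ((0 XOR 1) OR (1 IMPLIES 1))) -> 1
  row 8 [1000]: (((0 AND 1) XOR (NOT 1 IMPLIES NOT 0)) XOR ((1 XOR 0) OR (0 IMPLIES 0))) -> 0
  row 9 [1001]: (((1 AND 1) XOR (NOT 1 IMPLIES NOT 0)) XOR ((1 XOR 0) OR (0 IMPLIES 1))) -> 1
  row 10 [1010]: (((0 AND 1) XOR (NOT 1 IMPLIES NOT 1)) XOR ((1 XOR 0) OR (0 IMPLIES 0))) -> 0
  row 11 [1011]: (((1 AND 1) XOR (NOT 1 IMPLIES NOT 1)) XOR ((1 XOR 0) OR (0 IMPLIES 1))) -> 1
  row 12 [1100]: (((0 AND 1) XOR (NOT 1 IMPLIES NOT 0)) XOR ((1 XOR 1) OR (1 IMPLIES 0))) -> 1
  row 13 [1101]: (((1 AND 1) XOR (NOT 1 IMPLIES NOT 0)) XOR ((1 XOR 1) OR (1 IMPLIES 1))) -> 1
  row 14 [1110]: (((0 AND 1) XOR (NOT 1 IMPLIES NOT 1)) XOR ((1 XOR 1) OR (1 IMPLIES 0))) -> 1
  row 15 [1111]: (((1 AND 1) XOR (NOT 1 IMPLIES NOT 1)) XOR ((1 XOR 1) OR (1 IMPLIES 1))) -> 1
Full result column, 4 rows per line (P1,P2 fixed per line; P3,P4 runs 00..11 left to right):
  rows 0-3 [P1,P2=00]: 0011  = hex 3
  rows 4-7 [P1,P2=01]: 0011  = hex 3
  rows 8-11 [P1,P2=10]: 0101  = hex 5
  rows 12-15 [P1,P2=11]: 1111  = hex F
Output column (row 0 .. row 15) = 0011001101011111
Output column grouped in 4s = 0011 0011 0101 1111 = 0x335F
Convert to decimal digit by digit (value = value*16 + digit):
  3 -> 3
  3*16 + 3 = 51
  51*16 + 5 = 821
  821*16 + 15 (F) = 13151
Decimal = 13151

13151


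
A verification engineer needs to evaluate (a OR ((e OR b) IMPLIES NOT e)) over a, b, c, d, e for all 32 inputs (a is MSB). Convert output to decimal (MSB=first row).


Formula: (a OR ((e OR b) IMPLIES NOT e)) over a, b, c, d, e (32 rows)
Evaluate each row (bits = a,b,c,d,e, MSB first):
  row 0 [00000]: (0 OR ((0 OR 0) IMPLIES NOT 0)) -> 1
  row 1 [00001]: (0 OR ((1 OR 0) IMPLIES NOT 1)) -> 0
  row 2 [00010]: (0 OR ((0 OR 0) IMPLIES NOT 0)) -> 1
  row 3 [00011]: (0 OR ((1 OR 0) IMPLIES NOT 1)) -> 0
  row 4 [00100]: (0 OR ((0 OR 0) IMPLIES NOT 0)) -> 1
  row 5 [00101]: (0 OR ((1 OR 0) IMPLIES NOT 1)) -> 0
  row 6 [00110]: (0 OR ((0 OR 0) IMPLIES NOT 0)) -> 1
  row 7 [00111]: (0 OR ((1 OR 0) IMPLIES NOT 1)) -> 0
  row 8 [01000]: (0 OR ((0 OR 1) IMPLIES NOT 0)) -> 1
  row 9 [01001]: (0 OR ((1 OR 1) IMPLIES NOT 1)) -> 0
  row 10 [01010]: (0 OR ((0 OR 1) IMPLIES NOT 0)) -> 1
  row 11 [01011]: (0 OR ((1 OR 1) IMPLIES NOT 1)) -> 0
  row 12 [01100]: (0 OR ((0 OR 1) IMPLIES NOT 0)) -> 1
  row 13 [01101]: (0 OR ((1 OR 1) IMPLIES NOT 1)) -> 0
  row 14 [01110]: (0 OR ((0 OR 1) IMPLIES NOT 0)) -> 1
  row 15 [01111]: (0 OR ((1 OR 1) IMPLIES NOT 1)) -> 0
  row 16 [10000]: (1 OR ((0 OR 0) IMPLIES NOT 0)) -> 1
  row 17 [10001]: (1 OR ((1 OR 0) IMPLIES NOT 1)) -> 1
  row 18 [10010]: (1 OR ((0 OR 0) IMPLIES NOT 0)) -> 1
  row 19 [10011]: (1 OR ((1 OR 0) IMPLIES NOT 1)) -> 1
  row 20 [10100]: (1 OR ((0 OR 0) IMPLIES NOT 0)) -> 1
  row 21 [10101]: (1 OR ((1 OR 0) IMPLIES NOT 1)) -> 1
  row 22 [10110]: (1 OR ((0 OR 0) IMPLIES NOT 0)) -> 1
  row 23 [10111]: (1 OR ((1 OR 0) IMPLIES NOT 1)) -> 1
  row 24 [11000]: (1 OR ((0 OR 1) IMPLIES NOT 0)) -> 1
  row 25 [11001]: (1 OR ((1 OR 1) IMPLIES NOT 1)) -> 1
  row 26 [11010]: (1 OR ((0 OR 1) IMPLIES NOT 0)) -> 1
  row 27 [11011]: (1 OR ((1 OR 1) IMPLIES NOT 1)) -> 1
  row 28 [11100]: (1 OR ((0 OR 1) IMPLIES NOT 0)) -> 1
  row 29 [11101]: (1 OR ((1 OR 1) IMPLIES NOT 1)) -> 1
  row 30 [11110]: (1 OR ((0 OR 1) IMPLIES NOT 0)) -> 1
  row 31 [11111]: (1 OR ((1 OR 1) IMPLIES NOT 1)) -> 1
Full result column, 4 rows per line (a,b,c fixed per line; d,e runs 00..11 left to right):
  rows 0-3 [a,b,c=000]: 1010  = hex A
  rows 4-7 [a,b,c=001]: 1010  = hex A
  rows 8-11 [a,b,c=010]: 1010  = hex A
  rows 12-15 [a,b,c=011]: 1010  = hex A
  rows 16-19 [a,b,c=100]: 1111  = hex F
  rows 20-23 [a,b,c=101]: 1111  = hex F
  rows 24-27 [a,b,c=110]: 1111  = hex F
  rows 28-31 [a,b,c=111]: 1111  = hex F
Output column (row 0 .. row 31) = 10101010101010101111111111111111
Output column grouped in 4s = 1010 1010 1010 1010 1111 1111 1111 1111 = 0xAAAAFFFF
Convert to decimal digit by digit (value = value*16 + digit):
  A -> 10
  10*16 + 10 (A) = 170
  170*16 + 10 (A) = 2730
  2730*16 + 10 (A) = 43690
  43690*16 + 15 (F) = 699055
  699055*16 + 15 (F) = 11184895
  11184895*16 + 15 (F) = 178958335
  178958335*16 + 15 (F) = 2863333375
Decimal = 2863333375

2863333375


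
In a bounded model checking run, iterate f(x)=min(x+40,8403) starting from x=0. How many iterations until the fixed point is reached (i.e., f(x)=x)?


Step 1: x=0, cap=8403, increment=40
Step 2: x grows by 40 each step until capped at 8403; fixed point is x=8403
Step 3: iterations = ceil(8403/40) = 211

211


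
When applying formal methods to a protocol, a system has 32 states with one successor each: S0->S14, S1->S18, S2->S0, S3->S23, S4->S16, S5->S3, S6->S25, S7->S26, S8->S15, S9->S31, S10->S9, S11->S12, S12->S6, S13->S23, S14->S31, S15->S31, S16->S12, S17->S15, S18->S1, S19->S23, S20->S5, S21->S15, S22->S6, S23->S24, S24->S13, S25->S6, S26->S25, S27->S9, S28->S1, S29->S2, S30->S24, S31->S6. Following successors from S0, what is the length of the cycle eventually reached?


Trace from S0 until a state repeats:
  S0 -> S14 -> S31 -> S6 -> S25 -> S6
S6 first seen at step 3, revisited at step 5.
Cycle length = 5 - 3 = 2

2


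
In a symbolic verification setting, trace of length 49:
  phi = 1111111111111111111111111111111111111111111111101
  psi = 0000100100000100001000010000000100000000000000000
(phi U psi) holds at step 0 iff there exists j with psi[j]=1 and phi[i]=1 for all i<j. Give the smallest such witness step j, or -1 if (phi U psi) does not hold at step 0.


(phi U psi) at 0: need smallest j with psi[j]=1 and phi[i]=1 for all i in [0,j).
Scan from step 0:
  step 0: phi=1, psi=0 -> continue
  step 1: phi=1, psi=0 -> continue
  step 2: phi=1, psi=0 -> continue
  step 3: phi=1, psi=0 -> continue
  step 4: psi=1 and phi held for [0,4) -> witness found
Witness step = 4

4


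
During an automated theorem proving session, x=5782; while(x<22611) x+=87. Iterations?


Step 1: x goes from 5782 toward 22611 by 87; the body runs while x<22611, so iterations = ceil((bound-start)/step)
Step 2: Distance=16829
Step 3: ceil(16829/87)=194

194


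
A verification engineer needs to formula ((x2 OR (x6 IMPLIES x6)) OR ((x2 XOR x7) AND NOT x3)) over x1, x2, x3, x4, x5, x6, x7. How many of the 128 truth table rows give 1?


Formula: ((x2 OR (x6 IMPLIES x6)) OR ((x2 XOR x7) AND NOT x3)) over 7 vars (128 rows)
Evaluate each row (x1, x2, x3, x4, x5, x6, x7 as bits, MSB first):
  row 0 [0000000]: ((0 OR (0 IMPLIES 0)) OR ((0 XOR 0) AND NOT 0)) -> 1
  row 1 [0000001]: ((0 OR (0 IMPLIES 0)) OR ((0 XOR 1) AND NOT 0)) -> 1
  row 2 [0000010]: ((0 OR (1 IMPLIES 1)) OR ((0 XOR 0) AND NOT 0)) -> 1
  row 3 [0000011]: ((0 OR (1 IMPLIES 1)) OR ((0 XOR 1) AND NOT 0)) -> 1
  row 4 [0000100]: ((0 OR (0 IMPLIES 0)) OR ((0 XOR 0) AND NOT 0)) -> 1
  (every remaining row is evaluated the same way; all 128 results are listed next)
Full result column, 8 rows per line (x1,x2,x3,x4 fixed per line; x5,x6,x7 runs 000..111 left to right):
  rows 0-7 [x1,x2,x3,x4=0000]: 11111111  (ones: 8)
  rows 8-15 [x1,x2,x3,x4=0001]: 11111111  (ones: 8)
  rows 16-23 [x1,x2,x3,x4=0010]: 11111111  (ones: 8)
  rows 24-31 [x1,x2,x3,x4=0011]: 11111111  (ones: 8)
  rows 32-39 [x1,x2,x3,x4=0100]: 11111111  (ones: 8)
  rows 40-47 [x1,x2,x3,x4=0101]: 11111111  (ones: 8)
  rows 48-55 [x1,x2,x3,x4=0110]: 11111111  (ones: 8)
  rows 56-63 [x1,x2,x3,x4=0111]: 11111111  (ones: 8)
  rows 64-71 [x1,x2,x3,x4=1000]: 11111111  (ones: 8)
  rows 72-79 [x1,x2,x3,x4=1001]: 11111111  (ones: 8)
  rows 80-87 [x1,x2,x3,x4=1010]: 11111111  (ones: 8)
  rows 88-95 [x1,x2,x3,x4=1011]: 11111111  (ones: 8)
  rows 96-103 [x1,x2,x3,x4=1100]: 11111111  (ones: 8)
  rows 104-111 [x1,x2,x3,x4=1101]: 11111111  (ones: 8)
  rows 112-119 [x1,x2,x3,x4=1110]: 11111111  (ones: 8)
  rows 120-127 [x1,x2,x3,x4=1111]: 11111111  (ones: 8)
Count of 1-rows = 8+8+8+8+8+8+8+8+8+8+8+8+8+8+8+8 = 128

128


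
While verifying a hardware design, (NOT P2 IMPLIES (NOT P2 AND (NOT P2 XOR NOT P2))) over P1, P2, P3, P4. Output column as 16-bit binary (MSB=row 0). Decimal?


Formula: (NOT P2 IMPLIES (NOT P2 AND (NOT P2 XOR NOT P2))) over P1, P2, P3, P4 (16 rows)
Evaluate each row (bits = P1,P2,P3,P4, MSB first):
  row 0 [0000]: (NOT 0 IMPLIES (NOT 0 AND (NOT 0 XOR NOT 0))) -> 0
  row 1 [0001]: (NOT 0 IMPLIES (NOT 0 AND (NOT 0 XOR NOT 0))) -> 0
  row 2 [0010]: (NOT 0 IMPLIES (NOT 0 AND (NOT 0 XOR NOT 0))) -> 0
  row 3 [0011]: (NOT 0 IMPLIES (NOT 0 AND (NOT 0 XOR NOT 0))) -> 0
  row 4 [0100]: (NOT 1 IMPLIES (NOT 1 AND (NOT 1 XOR NOT 1))) -> 1
  row 5 [0101]: (NOT 1 IMPLIES (NOT 1 AND (NOT 1 XOR NOT 1))) -> 1
  row 6 [0110]: (NOT 1 IMPLIES (NOT 1 AND (NOT 1 XOR NOT 1))) -> 1
  row 7 [0111]: (NOT 1 IMPLIES (NOT 1 AND (NOT 1 XOR NOT 1))) -> 1
  row 8 [1000]: (NOT 0 IMPLIES (NOT 0 AND (NOT 0 XOR NOT 0))) -> 0
  row 9 [1001]: (NOT 0 IMPLIES (NOT 0 AND (NOT 0 XOR NOT 0))) -> 0
  row 10 [1010]: (NOT 0 IMPLIES (NOT 0 AND (NOT 0 XOR NOT 0))) -> 0
  row 11 [1011]: (NOT 0 IMPLIES (NOT 0 AND (NOT 0 XOR NOT 0))) -> 0
  row 12 [1100]: (NOT 1 IMPLIES (NOT 1 AND (NOT 1 XOR NOT 1))) -> 1
  row 13 [1101]: (NOT 1 IMPLIES (NOT 1 AND (NOT 1 XOR NOT 1))) -> 1
  row 14 [1110]: (NOT 1 IMPLIES (NOT 1 AND (NOT 1 XOR NOT 1))) -> 1
  row 15 [1111]: (NOT 1 IMPLIES (NOT 1 AND (NOT 1 XOR NOT 1))) -> 1
Full result column, 4 rows per line (P1,P2 fixed per line; P3,P4 runs 00..11 left to right):
  rows 0-3 [P1,P2=00]: 0000  = hex 0
  rows 4-7 [P1,P2=01]: 1111  = hex F
  rows 8-11 [P1,P2=10]: 0000  = hex 0
  rows 12-15 [P1,P2=11]: 1111  = hex F
Output column (row 0 .. row 15) = 0000111100001111
Output column grouped in 4s = 0000 1111 0000 1111 = 0x0F0F
Convert to decimal digit by digit (value = value*16 + digit):
  0 -> 0
  0*16 + 15 (F) = 15
  15*16 + 0 = 240
  240*16 + 15 (F) = 3855
Decimal = 3855

3855


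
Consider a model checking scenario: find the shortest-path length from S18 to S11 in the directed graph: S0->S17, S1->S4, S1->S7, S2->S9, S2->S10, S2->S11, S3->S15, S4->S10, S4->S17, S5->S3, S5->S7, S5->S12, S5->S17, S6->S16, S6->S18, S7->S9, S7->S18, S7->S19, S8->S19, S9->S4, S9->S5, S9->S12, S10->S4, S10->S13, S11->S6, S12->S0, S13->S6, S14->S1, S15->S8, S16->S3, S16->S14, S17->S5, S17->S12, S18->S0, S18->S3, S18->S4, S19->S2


BFS layer-by-layer from S18:
  dist 0: {S18}
  dist 1: {S0, S3, S4}
  dist 2: {S10, S15, S17}
  dist 3: {S5, S8, S12, S13}
  dist 4: {S6, S7, S19}
  dist 5: {S2, S9, S16}
  dist 6: {S11, S14}
  -> S11 reached at distance 6
Shortest path length = 6

6


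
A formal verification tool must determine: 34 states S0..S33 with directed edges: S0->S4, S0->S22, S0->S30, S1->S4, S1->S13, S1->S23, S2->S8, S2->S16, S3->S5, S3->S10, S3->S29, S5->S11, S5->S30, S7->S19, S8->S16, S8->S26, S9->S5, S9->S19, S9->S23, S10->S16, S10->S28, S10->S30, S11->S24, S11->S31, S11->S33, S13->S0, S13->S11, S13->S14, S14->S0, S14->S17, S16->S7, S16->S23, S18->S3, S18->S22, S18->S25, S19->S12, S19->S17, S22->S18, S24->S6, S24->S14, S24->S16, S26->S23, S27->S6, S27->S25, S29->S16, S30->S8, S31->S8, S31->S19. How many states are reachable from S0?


BFS from S0:
  layer 0: {S0}
  layer 1: {S4, S22, S30}
  layer 2: {S8, S18}
  layer 3: {S3, S16, S25, S26}
  layer 4: {S5, S7, S10, S23, S29}
  layer 5: {S11, S19, S28}
  layer 6: {S12, S17, S24, S31, S33}
  layer 7: {S6, S14}
Reachable set: {S0, S3, S4, S5, S6, S7, S8, S10, S11, S12, S14, S16, S17, S18, S19, S22, S23, S24, S25, S26, S28, S29, S30, S31, S33}
Count = 25

25


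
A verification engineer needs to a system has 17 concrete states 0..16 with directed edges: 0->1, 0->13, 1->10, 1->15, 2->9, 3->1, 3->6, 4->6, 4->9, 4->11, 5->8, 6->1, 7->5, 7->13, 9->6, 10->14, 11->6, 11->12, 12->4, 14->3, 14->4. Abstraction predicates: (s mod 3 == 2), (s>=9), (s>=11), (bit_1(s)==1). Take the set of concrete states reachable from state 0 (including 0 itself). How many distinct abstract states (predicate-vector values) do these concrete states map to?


BFS from 0:
Concrete reachable: {0, 1, 3, 4, 6, 9, 10, 11, 12, 13, 14, 15}
Abstract via predicates (s mod 3 == 2), (s>=9), (s>=11), (bit_1(s)==1):
  (0,0,0,0) <- {0, 1, 4}
  (0,0,0,1) <- {3, 6}
  (0,1,0,0) <- {9}
  (0,1,0,1) <- {10}
  (0,1,1,0) <- {12, 13}
  (0,1,1,1) <- {15}
  (1,1,1,1) <- {11, 14}
Distinct abstract states = 7

7


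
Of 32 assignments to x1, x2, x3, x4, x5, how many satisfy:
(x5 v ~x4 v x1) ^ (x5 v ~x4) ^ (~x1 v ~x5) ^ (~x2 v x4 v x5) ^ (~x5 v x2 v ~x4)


CNF with 5 clauses over 5 vars (32 assignments).
An assignment satisfies CNF iff every clause has >=1 true literal.
Check each row (bits = x1,x2,x3,x4,x5; clause T/F shown):
  row 0 [00000]: clauses=TTTTT -> 1
  row 1 [00001]: clauses=TTTTT -> 1
  row 2 [00010]: clauses=FFTTT -> 0
  row 3 [00011]: clauses=TTTTF -> 0
  row 4 [00100]: clauses=TTTTT -> 1
  row 5 [00101]: clauses=TTTTT -> 1
  row 6 [00110]: clauses=FFTTT -> 0
  row 7 [00111]: clauses=TTTTF -> 0
  row 8 [01000]: clauses=TTTFT -> 0
  row 9 [01001]: clauses=TTTTT -> 1
  row 10 [01010]: clauses=FFTTT -> 0
  row 11 [01011]: clauses=TTTTT -> 1
  row 12 [01100]: clauses=TTTFT -> 0
  row 13 [01101]: clauses=TTTTT -> 1
  row 14 [01110]: clauses=FFTTT -> 0
  row 15 [01111]: clauses=TTTTT -> 1
  row 16 [10000]: clauses=TTTTT -> 1
  row 17 [10001]: clauses=TTFTT -> 0
  row 18 [10010]: clauses=TFTTT -> 0
  row 19 [10011]: clauses=TTFTF -> 0
  row 20 [10100]: clauses=TTTTT -> 1
  row 21 [10101]: clauses=TTFTT -> 0
  row 22 [10110]: clauses=TFTTT -> 0
  row 23 [10111]: clauses=TTFTF -> 0
  row 24 [11000]: clauses=TTTFT -> 0
  row 25 [11001]: clauses=TTFTT -> 0
  row 26 [11010]: clauses=TFTTT -> 0
  row 27 [11011]: clauses=TTFTT -> 0
  row 28 [11100]: clauses=TTTFT -> 0
  row 29 [11101]: clauses=TTFTT -> 0
  row 30 [11110]: clauses=TFTTT -> 0
  row 31 [11111]: clauses=TTFTT -> 0
Full result column, 8 rows per line (x1,x2 fixed per line; x3,x4,x5 runs 000..111 left to right):
  rows 0-7 [x1,x2=00]: 11001100  (ones: 4)
  rows 8-15 [x1,x2=01]: 01010101  (ones: 4)
  rows 16-23 [x1,x2=10]: 10001000  (ones: 2)
  rows 24-31 [x1,x2=11]: 00000000  (ones: 0)
Satisfying assignments = 4+4+2+0 = 10

10


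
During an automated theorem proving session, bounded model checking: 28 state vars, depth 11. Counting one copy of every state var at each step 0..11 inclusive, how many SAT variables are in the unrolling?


BMC unrolls to depth k, creating one copy of each state var for steps 0..k.
Step count = 11 + 1 = 12 (steps 0 through 11)
Vars per step = 28
Total = 28 * 12 = 336

336


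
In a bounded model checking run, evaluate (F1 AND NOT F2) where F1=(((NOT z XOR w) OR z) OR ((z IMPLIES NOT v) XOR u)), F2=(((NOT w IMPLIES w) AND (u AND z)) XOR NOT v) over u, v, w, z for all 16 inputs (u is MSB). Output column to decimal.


F1 = (((NOT z XOR w) OR z) OR ((z IMPLIES NOT v) XOR u))
F2 = (((NOT w IMPLIES w) AND (u AND z)) XOR NOT v)
Counterexample to F1=>F2 is where F1=1 and F2=0.
Evaluate each row (bits = u,v,w,z, MSB first):
  row 0 [0000]: F1=1 F2=1 -> F1&~F2 -> 0
  row 1 [0001]: F1=1 F2=1 -> F1&~F2 -> 0
  row 2 [0010]: F1=1 F2=1 -> F1&~F2 -> 0
  row 3 [0011]: F1=1 F2=1 -> F1&~F2 -> 0
  row 4 [0100]: F1=1 F2=0 -> F1&~F2 -> 1
  row 5 [0101]: F1=1 F2=0 -> F1&~F2 -> 1
  row 6 [0110]: F1=1 F2=0 -> F1&~F2 -> 1
  row 7 [0111]: F1=1 F2=0 -> F1&~F2 -> 1
  row 8 [1000]: F1=1 F2=1 -> F1&~F2 -> 0
  row 9 [1001]: F1=1 F2=1 -> F1&~F2 -> 0
  row 10 [1010]: F1=0 F2=1 -> F1&~F2 -> 0
  row 11 [1011]: F1=1 F2=0 -> F1&~F2 -> 1
  row 12 [1100]: F1=1 F2=0 -> F1&~F2 -> 1
  row 13 [1101]: F1=1 F2=0 -> F1&~F2 -> 1
  row 14 [1110]: F1=0 F2=0 -> F1&~F2 -> 0
  row 15 [1111]: F1=1 F2=1 -> F1&~F2 -> 0
Full result column, 4 rows per line (u,v fixed per line; w,z runs 00..11 left to right):
  rows 0-3 [u,v=00]: 0000  = hex 0
  rows 4-7 [u,v=01]: 1111  = hex F
  rows 8-11 [u,v=10]: 0001  = hex 1
  rows 12-15 [u,v=11]: 1100  = hex C
Counterexample vector (row 0 .. row 15) = 0000111100011100
Output column grouped in 4s = 0000 1111 0001 1100 = 0x0F1C
Convert to decimal digit by digit (value = value*16 + digit):
  0 -> 0
  0*16 + 15 (F) = 15
  15*16 + 1 = 241
  241*16 + 12 (C) = 3868
Decimal = 3868

3868
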